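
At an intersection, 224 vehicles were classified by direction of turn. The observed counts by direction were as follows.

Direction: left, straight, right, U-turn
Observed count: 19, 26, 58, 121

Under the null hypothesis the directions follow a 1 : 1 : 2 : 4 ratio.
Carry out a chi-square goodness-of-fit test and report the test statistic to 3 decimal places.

3.830

Ratio total = 8. Expected counts: 224×1/8 = 28, 224×1/8 = 28, 224×2/8 = 56, 224×4/8 = 112.
cat           O        E   (O−E)²/E
left         19       28     2.8929
straight     26       28     0.1429
right        58       56     0.0714
U-turn      121      112     0.7232
Sum = 3.830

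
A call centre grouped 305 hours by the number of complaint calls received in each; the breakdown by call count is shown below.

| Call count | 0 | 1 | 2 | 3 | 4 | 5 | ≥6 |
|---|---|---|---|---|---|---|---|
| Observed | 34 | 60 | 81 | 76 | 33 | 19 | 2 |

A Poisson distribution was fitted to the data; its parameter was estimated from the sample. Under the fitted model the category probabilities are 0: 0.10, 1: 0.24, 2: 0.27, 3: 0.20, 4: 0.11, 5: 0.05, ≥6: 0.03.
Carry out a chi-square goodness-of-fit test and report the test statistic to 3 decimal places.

13.011

Expected counts E_i = n·p_i: 305×0.10 = 30.5, 305×0.24 = 73.2, 305×0.27 = 82.35, 305×0.20 = 61, 305×0.11 = 33.55, 305×0.05 = 15.25, 305×0.03 = 9.15.
cat         O        E   (O−E)²/E
0          34     30.5     0.4016
1          60     73.2     2.3803
2          81    82.35     0.0221
3          76       61     3.6885
4          33    33.55     0.0090
5          19    15.25     0.9221
≥6          2     9.15     5.5872
Sum = 13.011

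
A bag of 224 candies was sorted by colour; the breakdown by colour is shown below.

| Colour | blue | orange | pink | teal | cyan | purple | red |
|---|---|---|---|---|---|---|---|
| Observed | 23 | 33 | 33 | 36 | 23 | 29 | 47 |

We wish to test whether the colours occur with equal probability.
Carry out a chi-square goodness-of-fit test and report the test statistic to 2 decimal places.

Expected count for each of the 7 categories: 224/7 = 32.
cat         O        E   (O−E)²/E
blue       23       32      2.531
orange     33       32      0.031
pink       33       32      0.031
teal       36       32      0.500
cyan       23       32      2.531
purple     29       32      0.281
red        47       32      7.031
Sum = 12.94

12.94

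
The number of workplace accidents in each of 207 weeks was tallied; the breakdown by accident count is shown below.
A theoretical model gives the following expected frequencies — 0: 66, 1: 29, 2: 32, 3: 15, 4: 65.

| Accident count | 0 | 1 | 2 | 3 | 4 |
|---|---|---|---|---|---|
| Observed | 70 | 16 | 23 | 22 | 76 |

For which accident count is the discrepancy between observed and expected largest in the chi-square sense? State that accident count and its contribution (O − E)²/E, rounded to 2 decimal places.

1, 5.83

χ² = (70−66)²/66 + (16−29)²/29 + (23−32)²/32 + (22−15)²/15 + (76−65)²/65
   = 0.242 + 5.828 + 2.531 + 3.267 + 1.862
The largest term is for 1: 5.83.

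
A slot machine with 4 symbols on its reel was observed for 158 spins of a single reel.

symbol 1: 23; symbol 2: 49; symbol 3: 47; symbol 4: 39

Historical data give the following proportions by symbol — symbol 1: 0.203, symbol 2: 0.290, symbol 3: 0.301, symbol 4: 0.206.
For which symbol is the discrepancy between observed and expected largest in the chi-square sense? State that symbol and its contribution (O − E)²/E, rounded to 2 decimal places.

symbol 1, 2.57

Expected counts E_i = n·p_i: 158×0.203 = 32.074, 158×0.290 = 45.82, 158×0.301 = 47.558, 158×0.206 = 32.548.
symbol 1: (23 − 32.074)²/32.074 = 82.337476/32.074 = 2.567
symbol 2: (49 − 45.82)²/45.82 = 10.1124/45.82 = 0.221
symbol 3: (47 − 47.558)²/47.558 = 0.311364/47.558 = 0.007
symbol 4: (39 − 32.548)²/32.548 = 41.628304/32.548 = 1.279
The largest term is for symbol 1: 2.57.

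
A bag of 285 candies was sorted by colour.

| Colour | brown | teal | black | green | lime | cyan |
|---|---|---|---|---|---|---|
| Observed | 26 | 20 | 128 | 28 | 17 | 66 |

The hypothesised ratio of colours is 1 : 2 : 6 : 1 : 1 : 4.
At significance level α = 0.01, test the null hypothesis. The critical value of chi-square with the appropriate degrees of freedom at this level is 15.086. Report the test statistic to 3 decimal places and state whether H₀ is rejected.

Ratio total = 15. Expected counts: 285×1/15 = 19, 285×2/15 = 38, 285×6/15 = 114, 285×1/15 = 19, 285×1/15 = 19, 285×4/15 = 76.
cat         O        E   (O−E)²/E
brown      26       19     2.5789
teal       20       38     8.5263
black     128      114     1.7193
green      28       19     4.2632
lime       17       19     0.2105
cyan       66       76     1.3158
Sum = 18.614
df = 5. Since 18.614 > 15.086, we reject H₀.

18.614; reject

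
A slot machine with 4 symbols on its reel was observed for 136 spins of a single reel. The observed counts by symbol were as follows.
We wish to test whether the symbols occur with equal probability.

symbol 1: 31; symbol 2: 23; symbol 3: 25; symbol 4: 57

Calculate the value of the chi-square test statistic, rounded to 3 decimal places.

Expected count for each of the 4 categories: 136/4 = 34.
symbol 1: (31 − 34)²/34 = 9/34 = 0.2647
symbol 2: (23 − 34)²/34 = 121/34 = 3.5588
symbol 3: (25 − 34)²/34 = 81/34 = 2.3824
symbol 4: (57 − 34)²/34 = 529/34 = 15.5588
Sum = 21.765

21.765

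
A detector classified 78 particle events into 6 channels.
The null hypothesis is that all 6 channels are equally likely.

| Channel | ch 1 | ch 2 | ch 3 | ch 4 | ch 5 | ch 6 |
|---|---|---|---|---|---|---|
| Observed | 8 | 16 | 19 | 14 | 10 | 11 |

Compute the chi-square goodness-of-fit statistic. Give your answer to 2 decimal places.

6.46

Expected count for each of the 6 categories: 78/6 = 13.
ch 1: (8 − 13)²/13 = 25/13 = 1.923
ch 2: (16 − 13)²/13 = 9/13 = 0.692
ch 3: (19 − 13)²/13 = 36/13 = 2.769
ch 4: (14 − 13)²/13 = 1/13 = 0.077
ch 5: (10 − 13)²/13 = 9/13 = 0.692
ch 6: (11 − 13)²/13 = 4/13 = 0.308
Sum = 6.46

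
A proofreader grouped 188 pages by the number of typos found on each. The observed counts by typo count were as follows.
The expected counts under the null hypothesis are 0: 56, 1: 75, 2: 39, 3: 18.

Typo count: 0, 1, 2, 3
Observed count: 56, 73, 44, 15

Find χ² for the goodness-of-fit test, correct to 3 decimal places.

1.194

χ² = (56−56)²/56 + (73−75)²/75 + (44−39)²/39 + (15−18)²/18
   = 0.0000 + 0.0533 + 0.6410 + 0.5000
Sum = 1.194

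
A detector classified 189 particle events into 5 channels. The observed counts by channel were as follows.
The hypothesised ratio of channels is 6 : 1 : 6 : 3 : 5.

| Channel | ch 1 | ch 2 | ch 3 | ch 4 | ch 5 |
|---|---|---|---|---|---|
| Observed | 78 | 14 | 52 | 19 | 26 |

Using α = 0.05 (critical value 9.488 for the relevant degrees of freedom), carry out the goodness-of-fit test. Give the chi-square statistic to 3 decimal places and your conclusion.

Ratio total = 21. Expected counts: 189×6/21 = 54, 189×1/21 = 9, 189×6/21 = 54, 189×3/21 = 27, 189×5/21 = 45.
ch 1: (78 − 54)²/54 = 576/54 = 10.6667
ch 2: (14 − 9)²/9 = 25/9 = 2.7778
ch 3: (52 − 54)²/54 = 4/54 = 0.0741
ch 4: (19 − 27)²/27 = 64/27 = 2.3704
ch 5: (26 − 45)²/45 = 361/45 = 8.0222
Sum = 23.911
df = 4. Since 23.911 > 9.488, we reject H₀.

23.911; reject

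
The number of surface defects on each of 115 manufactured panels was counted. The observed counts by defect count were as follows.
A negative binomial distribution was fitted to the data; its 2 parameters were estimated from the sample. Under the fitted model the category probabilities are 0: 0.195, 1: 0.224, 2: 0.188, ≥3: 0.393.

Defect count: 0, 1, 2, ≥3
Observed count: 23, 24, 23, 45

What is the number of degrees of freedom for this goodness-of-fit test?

There are k = 4 categories and 2 parameters estimated from the data, so df = 4 − 1 − 2 = 1.

1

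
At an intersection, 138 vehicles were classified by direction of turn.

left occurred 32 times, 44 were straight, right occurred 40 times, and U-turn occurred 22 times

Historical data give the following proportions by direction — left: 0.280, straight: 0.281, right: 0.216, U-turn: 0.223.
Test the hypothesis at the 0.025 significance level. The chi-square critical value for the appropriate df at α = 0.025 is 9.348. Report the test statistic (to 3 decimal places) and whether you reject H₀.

Expected counts E_i = n·p_i: 138×0.280 = 38.64, 138×0.281 = 38.778, 138×0.216 = 29.808, 138×0.223 = 30.774.
cat           O        E   (O−E)²/E
left         32    38.64     1.1410
straight     44   38.778     0.7032
right        40   29.808     3.4849
U-turn       22   30.774     2.5016
Sum = 7.831
df = 3. Since 7.831 < 9.348, we do not reject H₀.

7.831; do not reject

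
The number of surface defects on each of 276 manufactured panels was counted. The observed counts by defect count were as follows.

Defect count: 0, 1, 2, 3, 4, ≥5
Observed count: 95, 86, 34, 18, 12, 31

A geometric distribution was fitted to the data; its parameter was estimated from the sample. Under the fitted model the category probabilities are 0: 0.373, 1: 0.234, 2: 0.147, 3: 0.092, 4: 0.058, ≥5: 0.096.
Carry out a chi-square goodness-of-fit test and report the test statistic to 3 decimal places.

12.701

Expected counts E_i = n·p_i: 276×0.373 = 102.948, 276×0.234 = 64.584, 276×0.147 = 40.572, 276×0.092 = 25.392, 276×0.058 = 16.008, 276×0.096 = 26.496.
χ² = (95−102.948)²/102.948 + (86−64.584)²/64.584 + (34−40.572)²/40.572 + (18−25.392)²/25.392 + (12−16.008)²/16.008 + (31−26.496)²/26.496
   = 0.6136 + 7.1015 + 1.0646 + 2.1519 + 1.0035 + 0.7656
Sum = 12.701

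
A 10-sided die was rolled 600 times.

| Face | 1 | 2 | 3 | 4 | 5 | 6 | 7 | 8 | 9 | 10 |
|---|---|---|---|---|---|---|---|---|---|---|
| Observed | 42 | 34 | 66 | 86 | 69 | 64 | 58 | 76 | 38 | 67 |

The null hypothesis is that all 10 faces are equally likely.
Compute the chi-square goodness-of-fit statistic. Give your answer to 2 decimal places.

Expected count for each of the 10 categories: 600/10 = 60.
χ² = (42−60)²/60 + (34−60)²/60 + (66−60)²/60 + (86−60)²/60 + (69−60)²/60 + (64−60)²/60 + (58−60)²/60 + (76−60)²/60 + (38−60)²/60 + (67−60)²/60
   = 5.400 + 11.267 + 0.600 + 11.267 + 1.350 + 0.267 + 0.067 + 4.267 + 8.067 + 0.817
Sum = 43.37

43.37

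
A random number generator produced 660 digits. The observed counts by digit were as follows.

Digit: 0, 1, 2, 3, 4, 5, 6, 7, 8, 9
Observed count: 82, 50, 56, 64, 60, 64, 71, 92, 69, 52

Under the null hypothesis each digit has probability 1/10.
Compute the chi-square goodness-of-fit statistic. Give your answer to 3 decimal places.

Under H₀ each category has probability 1/10, so each expected count is 660/10 = 66.
0: (82 − 66)²/66 = 256/66 = 3.8788
1: (50 − 66)²/66 = 256/66 = 3.8788
2: (56 − 66)²/66 = 100/66 = 1.5152
3: (64 − 66)²/66 = 4/66 = 0.0606
4: (60 − 66)²/66 = 36/66 = 0.5455
5: (64 − 66)²/66 = 4/66 = 0.0606
6: (71 − 66)²/66 = 25/66 = 0.3788
7: (92 − 66)²/66 = 676/66 = 10.2424
8: (69 − 66)²/66 = 9/66 = 0.1364
9: (52 − 66)²/66 = 196/66 = 2.9697
Sum = 23.667

23.667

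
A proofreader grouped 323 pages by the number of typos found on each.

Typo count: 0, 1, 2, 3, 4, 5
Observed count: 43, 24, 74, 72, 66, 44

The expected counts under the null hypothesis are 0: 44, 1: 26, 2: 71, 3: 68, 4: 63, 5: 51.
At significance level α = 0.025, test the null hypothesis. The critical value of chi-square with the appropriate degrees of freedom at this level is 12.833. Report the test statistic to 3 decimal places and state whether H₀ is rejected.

χ² = (43−44)²/44 + (24−26)²/26 + (74−71)²/71 + (72−68)²/68 + (66−63)²/63 + (44−51)²/51
   = 0.0227 + 0.1538 + 0.1268 + 0.2353 + 0.1429 + 0.9608
Sum = 1.642
df = 5. Since 1.642 < 12.833, we do not reject H₀.

1.642; do not reject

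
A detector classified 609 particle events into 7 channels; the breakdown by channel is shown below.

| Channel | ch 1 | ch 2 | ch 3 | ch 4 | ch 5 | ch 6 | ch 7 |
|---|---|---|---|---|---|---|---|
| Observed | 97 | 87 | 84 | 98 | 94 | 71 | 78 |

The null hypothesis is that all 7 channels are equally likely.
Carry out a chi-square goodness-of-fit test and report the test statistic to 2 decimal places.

7.08

Under H₀ each category has probability 1/7, so each expected count is 609/7 = 87.
χ² = (97−87)²/87 + (87−87)²/87 + (84−87)²/87 + (98−87)²/87 + (94−87)²/87 + (71−87)²/87 + (78−87)²/87
   = 1.149 + 0.000 + 0.103 + 1.391 + 0.563 + 2.943 + 0.931
Sum = 7.08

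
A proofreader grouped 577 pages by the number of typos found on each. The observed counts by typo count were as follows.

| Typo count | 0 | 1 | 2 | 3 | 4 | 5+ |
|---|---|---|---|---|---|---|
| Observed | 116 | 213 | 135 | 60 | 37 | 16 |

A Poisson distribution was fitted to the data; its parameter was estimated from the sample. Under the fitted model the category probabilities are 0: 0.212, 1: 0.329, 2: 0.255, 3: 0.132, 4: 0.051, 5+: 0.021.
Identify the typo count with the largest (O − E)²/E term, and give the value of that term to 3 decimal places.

3, 3.430

Expected counts E_i = n·p_i: 577×0.212 = 122.324, 577×0.329 = 189.833, 577×0.255 = 147.135, 577×0.132 = 76.164, 577×0.051 = 29.427, 577×0.021 = 12.117.
0: (116 − 122.324)²/122.324 = 39.992976/122.324 = 0.3269
1: (213 − 189.833)²/189.833 = 536.709889/189.833 = 2.8273
2: (135 − 147.135)²/147.135 = 147.258225/147.135 = 1.0008
3: (60 − 76.164)²/76.164 = 261.274896/76.164 = 3.4304
4: (37 − 29.427)²/29.427 = 57.350329/29.427 = 1.9489
5+: (16 − 12.117)²/12.117 = 15.077689/12.117 = 1.2443
The largest term is for 3: 3.430.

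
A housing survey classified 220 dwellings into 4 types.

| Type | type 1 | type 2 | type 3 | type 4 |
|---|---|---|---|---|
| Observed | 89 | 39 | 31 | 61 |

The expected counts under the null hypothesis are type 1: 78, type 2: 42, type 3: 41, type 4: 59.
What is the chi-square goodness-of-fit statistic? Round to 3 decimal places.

cat         O        E   (O−E)²/E
type 1     89       78     1.5513
type 2     39       42     0.2143
type 3     31       41     2.4390
type 4     61       59     0.0678
Sum = 4.272

4.272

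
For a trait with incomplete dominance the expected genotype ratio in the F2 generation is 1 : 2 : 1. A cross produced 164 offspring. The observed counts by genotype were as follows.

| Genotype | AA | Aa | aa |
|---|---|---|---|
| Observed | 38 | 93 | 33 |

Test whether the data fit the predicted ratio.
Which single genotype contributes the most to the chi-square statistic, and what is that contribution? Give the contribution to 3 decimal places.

aa, 1.561

Ratio total = 4. Expected counts: 164×1/4 = 41, 164×2/4 = 82, 164×1/4 = 41.
AA: (38 − 41)²/41 = 9/41 = 0.2195
Aa: (93 − 82)²/82 = 121/82 = 1.4756
aa: (33 − 41)²/41 = 64/41 = 1.5610
The largest term is for aa: 1.561.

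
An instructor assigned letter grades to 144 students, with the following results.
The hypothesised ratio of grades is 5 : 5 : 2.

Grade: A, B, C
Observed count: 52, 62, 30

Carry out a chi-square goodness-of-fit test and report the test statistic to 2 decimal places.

2.63

Ratio total = 12. Expected counts: 144×5/12 = 60, 144×5/12 = 60, 144×2/12 = 24.
χ² = (52−60)²/60 + (62−60)²/60 + (30−24)²/24
   = 1.067 + 0.067 + 1.500
Sum = 2.63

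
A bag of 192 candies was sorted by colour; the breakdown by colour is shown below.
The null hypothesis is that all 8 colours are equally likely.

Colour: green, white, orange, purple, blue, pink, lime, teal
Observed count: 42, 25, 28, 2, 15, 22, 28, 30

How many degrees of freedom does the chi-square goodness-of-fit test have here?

7

There are k = 8 categories and no parameters were estimated from the data, so df = 8 − 1 = 7.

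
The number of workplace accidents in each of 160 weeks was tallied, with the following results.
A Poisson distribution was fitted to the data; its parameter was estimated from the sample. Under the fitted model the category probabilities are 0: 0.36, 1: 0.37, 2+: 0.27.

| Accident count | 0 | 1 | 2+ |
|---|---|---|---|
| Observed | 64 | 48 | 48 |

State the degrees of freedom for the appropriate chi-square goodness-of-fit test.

There are k = 3 categories and 1 parameter estimated from the data, so df = 3 − 1 − 1 = 1.

1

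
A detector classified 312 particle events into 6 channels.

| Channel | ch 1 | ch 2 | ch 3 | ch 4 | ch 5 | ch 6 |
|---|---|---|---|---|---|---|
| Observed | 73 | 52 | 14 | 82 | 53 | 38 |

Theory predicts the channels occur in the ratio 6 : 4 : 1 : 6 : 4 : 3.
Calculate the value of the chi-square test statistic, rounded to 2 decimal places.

Ratio total = 24. Expected counts: 312×6/24 = 78, 312×4/24 = 52, 312×1/24 = 13, 312×6/24 = 78, 312×4/24 = 52, 312×3/24 = 39.
χ² = (73−78)²/78 + (52−52)²/52 + (14−13)²/13 + (82−78)²/78 + (53−52)²/52 + (38−39)²/39
   = 0.321 + 0.000 + 0.077 + 0.205 + 0.019 + 0.026
Sum = 0.65

0.65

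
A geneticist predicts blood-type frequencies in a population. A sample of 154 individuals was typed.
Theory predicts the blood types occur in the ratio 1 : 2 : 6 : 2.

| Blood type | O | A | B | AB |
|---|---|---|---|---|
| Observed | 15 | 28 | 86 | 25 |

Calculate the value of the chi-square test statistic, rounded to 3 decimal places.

Ratio total = 11. Expected counts: 154×1/11 = 14, 154×2/11 = 28, 154×6/11 = 84, 154×2/11 = 28.
χ² = (15−14)²/14 + (28−28)²/28 + (86−84)²/84 + (25−28)²/28
   = 0.0714 + 0.0000 + 0.0476 + 0.3214
Sum = 0.440

0.440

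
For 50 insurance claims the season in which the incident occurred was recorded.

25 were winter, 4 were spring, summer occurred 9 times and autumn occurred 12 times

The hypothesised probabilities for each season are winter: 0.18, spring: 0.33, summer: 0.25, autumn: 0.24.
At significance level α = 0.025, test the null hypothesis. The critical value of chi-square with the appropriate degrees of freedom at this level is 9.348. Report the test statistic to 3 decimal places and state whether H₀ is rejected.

Expected counts E_i = n·p_i: 50×0.18 = 9, 50×0.33 = 16.5, 50×0.25 = 12.5, 50×0.24 = 12.
cat         O        E   (O−E)²/E
winter     25        9    28.4444
spring      4     16.5     9.4697
summer      9     12.5     0.9800
autumn     12       12     0.0000
Sum = 38.894
df = 3. Since 38.894 > 9.348, we reject H₀.

38.894; reject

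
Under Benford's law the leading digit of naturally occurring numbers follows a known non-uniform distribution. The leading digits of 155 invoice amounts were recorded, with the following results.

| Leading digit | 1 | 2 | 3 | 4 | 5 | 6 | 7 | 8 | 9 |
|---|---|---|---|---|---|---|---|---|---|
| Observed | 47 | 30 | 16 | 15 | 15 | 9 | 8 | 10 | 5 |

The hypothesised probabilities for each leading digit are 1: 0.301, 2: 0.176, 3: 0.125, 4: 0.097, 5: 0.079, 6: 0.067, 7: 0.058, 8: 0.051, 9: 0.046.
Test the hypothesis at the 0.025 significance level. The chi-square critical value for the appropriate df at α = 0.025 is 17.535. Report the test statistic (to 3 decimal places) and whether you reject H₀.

2.967; do not reject

Expected counts E_i = n·p_i: 155×0.301 = 46.655, 155×0.176 = 27.28, 155×0.125 = 19.375, 155×0.097 = 15.035, 155×0.079 = 12.245, 155×0.067 = 10.385, 155×0.058 = 8.99, 155×0.051 = 7.905, 155×0.046 = 7.13.
χ² = (47−46.655)²/46.655 + (30−27.28)²/27.28 + (16−19.375)²/19.375 + (15−15.035)²/15.035 + (15−12.245)²/12.245 + (9−10.385)²/10.385 + (8−8.99)²/8.99 + (10−7.905)²/7.905 + (5−7.13)²/7.13
   = 0.0026 + 0.2712 + 0.5879 + 0.0001 + 0.6198 + 0.1847 + 0.1090 + 0.5552 + 0.6363
Sum = 2.967
df = 8. Since 2.967 < 17.535, we do not reject H₀.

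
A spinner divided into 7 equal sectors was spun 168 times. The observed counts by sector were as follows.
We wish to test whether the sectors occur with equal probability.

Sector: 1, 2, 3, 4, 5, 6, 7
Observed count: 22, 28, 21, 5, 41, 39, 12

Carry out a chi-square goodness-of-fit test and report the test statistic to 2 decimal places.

Under H₀ each category has probability 1/7, so each expected count is 168/7 = 24.
χ² = (22−24)²/24 + (28−24)²/24 + (21−24)²/24 + (5−24)²/24 + (41−24)²/24 + (39−24)²/24 + (12−24)²/24
   = 0.167 + 0.667 + 0.375 + 15.042 + 12.042 + 9.375 + 6.000
Sum = 43.67

43.67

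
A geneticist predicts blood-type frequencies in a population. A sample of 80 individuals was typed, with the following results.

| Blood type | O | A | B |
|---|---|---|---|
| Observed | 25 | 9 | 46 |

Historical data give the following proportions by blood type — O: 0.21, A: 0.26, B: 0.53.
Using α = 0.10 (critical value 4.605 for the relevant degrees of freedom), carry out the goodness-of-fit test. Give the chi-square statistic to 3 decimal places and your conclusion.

Expected counts E_i = n·p_i: 80×0.21 = 16.8, 80×0.26 = 20.8, 80×0.53 = 42.4.
O: (25 − 16.8)²/16.8 = 67.24/16.8 = 4.0024
A: (9 − 20.8)²/20.8 = 139.24/20.8 = 6.6942
B: (46 − 42.4)²/42.4 = 12.96/42.4 = 0.3057
Sum = 11.002
df = 2. Since 11.002 > 4.605, we reject H₀.

11.002; reject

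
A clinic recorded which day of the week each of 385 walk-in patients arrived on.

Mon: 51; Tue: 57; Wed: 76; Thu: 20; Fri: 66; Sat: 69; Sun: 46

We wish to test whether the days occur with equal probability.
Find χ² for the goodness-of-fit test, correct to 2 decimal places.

37.89

Expected count for each of the 7 categories: 385/7 = 55.
Mon: (51 − 55)²/55 = 16/55 = 0.291
Tue: (57 − 55)²/55 = 4/55 = 0.073
Wed: (76 − 55)²/55 = 441/55 = 8.018
Thu: (20 − 55)²/55 = 1225/55 = 22.273
Fri: (66 − 55)²/55 = 121/55 = 2.200
Sat: (69 − 55)²/55 = 196/55 = 3.564
Sun: (46 − 55)²/55 = 81/55 = 1.473
Sum = 37.89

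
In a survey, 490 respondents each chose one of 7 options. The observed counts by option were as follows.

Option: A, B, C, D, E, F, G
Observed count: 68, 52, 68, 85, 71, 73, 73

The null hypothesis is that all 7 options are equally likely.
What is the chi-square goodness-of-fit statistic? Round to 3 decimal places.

8.229

Under H₀ each category has probability 1/7, so each expected count is 490/7 = 70.
cat         O        E   (O−E)²/E
A          68       70     0.0571
B          52       70     4.6286
C          68       70     0.0571
D          85       70     3.2143
E          71       70     0.0143
F          73       70     0.1286
G          73       70     0.1286
Sum = 8.229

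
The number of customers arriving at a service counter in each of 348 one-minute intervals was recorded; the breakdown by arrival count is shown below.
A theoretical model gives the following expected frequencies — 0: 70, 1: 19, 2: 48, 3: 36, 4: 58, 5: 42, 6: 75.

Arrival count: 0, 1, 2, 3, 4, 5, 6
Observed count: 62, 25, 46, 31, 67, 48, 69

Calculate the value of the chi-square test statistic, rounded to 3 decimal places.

6.320

cat         O        E   (O−E)²/E
0          62       70     0.9143
1          25       19     1.8947
2          46       48     0.0833
3          31       36     0.6944
4          67       58     1.3966
5          48       42     0.8571
6          69       75     0.4800
Sum = 6.320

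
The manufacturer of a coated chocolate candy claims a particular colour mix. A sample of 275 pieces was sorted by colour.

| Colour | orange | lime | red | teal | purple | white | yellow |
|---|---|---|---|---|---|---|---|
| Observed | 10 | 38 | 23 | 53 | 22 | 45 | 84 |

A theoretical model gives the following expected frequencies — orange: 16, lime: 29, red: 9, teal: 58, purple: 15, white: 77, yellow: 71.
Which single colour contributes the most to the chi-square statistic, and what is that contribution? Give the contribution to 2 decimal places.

red, 21.78

orange: (10 − 16)²/16 = 36/16 = 2.250
lime: (38 − 29)²/29 = 81/29 = 2.793
red: (23 − 9)²/9 = 196/9 = 21.778
teal: (53 − 58)²/58 = 25/58 = 0.431
purple: (22 − 15)²/15 = 49/15 = 3.267
white: (45 − 77)²/77 = 1024/77 = 13.299
yellow: (84 − 71)²/71 = 169/71 = 2.380
The largest term is for red: 21.78.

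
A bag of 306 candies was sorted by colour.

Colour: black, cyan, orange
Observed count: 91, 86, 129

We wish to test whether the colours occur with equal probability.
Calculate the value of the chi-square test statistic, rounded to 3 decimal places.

Under H₀ each category has probability 1/3, so each expected count is 306/3 = 102.
black: (91 − 102)²/102 = 121/102 = 1.1863
cyan: (86 − 102)²/102 = 256/102 = 2.5098
orange: (129 − 102)²/102 = 729/102 = 7.1471
Sum = 10.843

10.843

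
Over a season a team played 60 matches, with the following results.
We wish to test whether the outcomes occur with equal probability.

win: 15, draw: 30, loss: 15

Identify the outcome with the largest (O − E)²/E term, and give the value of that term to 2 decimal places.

Under H₀ each category has probability 1/3, so each expected count is 60/3 = 20.
cat         O        E   (O−E)²/E
win        15       20      1.250
draw       30       20      5.000
loss       15       20      1.250
The largest term is for draw: 5.00.

draw, 5.00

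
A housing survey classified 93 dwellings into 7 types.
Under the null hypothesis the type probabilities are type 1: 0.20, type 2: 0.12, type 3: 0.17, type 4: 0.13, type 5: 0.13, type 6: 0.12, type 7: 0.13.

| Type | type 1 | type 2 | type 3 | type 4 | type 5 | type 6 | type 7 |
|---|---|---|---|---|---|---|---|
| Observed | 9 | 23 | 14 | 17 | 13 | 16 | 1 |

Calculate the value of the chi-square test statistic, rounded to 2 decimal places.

32.06

Expected counts E_i = n·p_i: 93×0.20 = 18.6, 93×0.12 = 11.16, 93×0.17 = 15.81, 93×0.13 = 12.09, 93×0.13 = 12.09, 93×0.12 = 11.16, 93×0.13 = 12.09.
χ² = (9−18.6)²/18.6 + (23−11.16)²/11.16 + (14−15.81)²/15.81 + (17−12.09)²/12.09 + (13−12.09)²/12.09 + (16−11.16)²/11.16 + (1−12.09)²/12.09
   = 4.955 + 12.561 + 0.207 + 1.994 + 0.068 + 2.099 + 10.173
Sum = 32.06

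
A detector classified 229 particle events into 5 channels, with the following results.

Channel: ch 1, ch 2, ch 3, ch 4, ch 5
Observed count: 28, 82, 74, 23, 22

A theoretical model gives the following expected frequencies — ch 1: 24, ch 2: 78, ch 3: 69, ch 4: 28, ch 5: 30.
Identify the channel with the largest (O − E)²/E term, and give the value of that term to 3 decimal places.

ch 5, 2.133

cat         O        E   (O−E)²/E
ch 1       28       24     0.6667
ch 2       82       78     0.2051
ch 3       74       69     0.3623
ch 4       23       28     0.8929
ch 5       22       30     2.1333
The largest term is for ch 5: 2.133.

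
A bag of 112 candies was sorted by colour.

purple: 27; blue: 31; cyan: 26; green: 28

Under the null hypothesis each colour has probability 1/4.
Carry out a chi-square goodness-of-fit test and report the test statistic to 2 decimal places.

Expected count for each of the 4 categories: 112/4 = 28.
χ² = (27−28)²/28 + (31−28)²/28 + (26−28)²/28 + (28−28)²/28
   = 0.036 + 0.321 + 0.143 + 0.000
Sum = 0.50

0.50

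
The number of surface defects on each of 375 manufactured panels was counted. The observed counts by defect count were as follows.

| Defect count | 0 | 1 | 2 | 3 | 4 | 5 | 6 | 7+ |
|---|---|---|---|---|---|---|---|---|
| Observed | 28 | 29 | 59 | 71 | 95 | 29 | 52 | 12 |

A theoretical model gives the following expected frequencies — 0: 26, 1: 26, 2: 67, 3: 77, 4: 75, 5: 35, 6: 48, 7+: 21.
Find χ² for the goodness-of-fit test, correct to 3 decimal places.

0: (28 − 26)²/26 = 4/26 = 0.1538
1: (29 − 26)²/26 = 9/26 = 0.3462
2: (59 − 67)²/67 = 64/67 = 0.9552
3: (71 − 77)²/77 = 36/77 = 0.4675
4: (95 − 75)²/75 = 400/75 = 5.3333
5: (29 − 35)²/35 = 36/35 = 1.0286
6: (52 − 48)²/48 = 16/48 = 0.3333
7+: (12 − 21)²/21 = 81/21 = 3.8571
Sum = 12.475

12.475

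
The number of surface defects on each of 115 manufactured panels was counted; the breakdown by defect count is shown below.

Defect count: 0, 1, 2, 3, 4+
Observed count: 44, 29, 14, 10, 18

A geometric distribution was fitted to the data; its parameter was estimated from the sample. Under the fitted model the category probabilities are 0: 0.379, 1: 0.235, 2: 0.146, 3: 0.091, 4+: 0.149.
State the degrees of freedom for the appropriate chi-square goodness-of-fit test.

There are k = 5 categories and 1 parameter estimated from the data, so df = 5 − 1 − 1 = 3.

3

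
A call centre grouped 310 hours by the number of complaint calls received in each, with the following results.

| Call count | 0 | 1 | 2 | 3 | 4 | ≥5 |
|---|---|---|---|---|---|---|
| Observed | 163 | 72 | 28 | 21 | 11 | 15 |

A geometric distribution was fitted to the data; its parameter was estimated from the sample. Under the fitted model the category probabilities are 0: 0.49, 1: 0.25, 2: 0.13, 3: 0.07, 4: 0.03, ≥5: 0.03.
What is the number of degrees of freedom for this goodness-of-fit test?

4

There are k = 6 categories and 1 parameter estimated from the data, so df = 6 − 1 − 1 = 4.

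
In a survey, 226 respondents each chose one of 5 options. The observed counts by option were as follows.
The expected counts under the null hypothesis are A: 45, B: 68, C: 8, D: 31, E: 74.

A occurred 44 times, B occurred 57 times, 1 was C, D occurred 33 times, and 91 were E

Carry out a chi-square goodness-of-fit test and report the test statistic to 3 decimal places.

11.961

cat         O        E   (O−E)²/E
A          44       45     0.0222
B          57       68     1.7794
C           1        8     6.1250
D          33       31     0.1290
E          91       74     3.9054
Sum = 11.961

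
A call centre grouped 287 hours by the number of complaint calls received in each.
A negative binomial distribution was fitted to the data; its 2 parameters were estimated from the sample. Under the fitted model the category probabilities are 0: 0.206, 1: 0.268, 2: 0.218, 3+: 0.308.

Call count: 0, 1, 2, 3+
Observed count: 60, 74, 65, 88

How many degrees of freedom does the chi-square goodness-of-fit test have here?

There are k = 4 categories and 2 parameters estimated from the data, so df = 4 − 1 − 2 = 1.

1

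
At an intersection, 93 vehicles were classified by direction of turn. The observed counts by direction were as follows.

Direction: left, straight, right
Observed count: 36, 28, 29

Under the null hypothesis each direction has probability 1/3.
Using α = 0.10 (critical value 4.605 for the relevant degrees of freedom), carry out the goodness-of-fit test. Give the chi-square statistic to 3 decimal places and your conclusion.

Expected count for each of the 3 categories: 93/3 = 31.
left: (36 − 31)²/31 = 25/31 = 0.8065
straight: (28 − 31)²/31 = 9/31 = 0.2903
right: (29 − 31)²/31 = 4/31 = 0.1290
Sum = 1.226
df = 2. Since 1.226 < 4.605, we do not reject H₀.

1.226; do not reject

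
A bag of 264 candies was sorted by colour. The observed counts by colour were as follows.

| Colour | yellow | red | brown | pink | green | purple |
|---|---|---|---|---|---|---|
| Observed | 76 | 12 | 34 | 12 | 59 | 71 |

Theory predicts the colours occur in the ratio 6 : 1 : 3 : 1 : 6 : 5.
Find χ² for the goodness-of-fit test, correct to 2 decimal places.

Ratio total = 22. Expected counts: 264×6/22 = 72, 264×1/22 = 12, 264×3/22 = 36, 264×1/22 = 12, 264×6/22 = 72, 264×5/22 = 60.
yellow: (76 − 72)²/72 = 16/72 = 0.222
red: (12 − 12)²/12 = 0/12 = 0.000
brown: (34 − 36)²/36 = 4/36 = 0.111
pink: (12 − 12)²/12 = 0/12 = 0.000
green: (59 − 72)²/72 = 169/72 = 2.347
purple: (71 − 60)²/60 = 121/60 = 2.017
Sum = 4.70

4.70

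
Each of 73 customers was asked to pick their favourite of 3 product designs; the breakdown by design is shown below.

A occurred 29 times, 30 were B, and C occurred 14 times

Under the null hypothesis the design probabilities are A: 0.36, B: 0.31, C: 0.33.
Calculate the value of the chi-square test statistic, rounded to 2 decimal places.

6.91

Expected counts E_i = n·p_i: 73×0.36 = 26.28, 73×0.31 = 22.63, 73×0.33 = 24.09.
A: (29 − 26.28)²/26.28 = 7.3984/26.28 = 0.282
B: (30 − 22.63)²/22.63 = 54.3169/22.63 = 2.400
C: (14 − 24.09)²/24.09 = 101.8081/24.09 = 4.226
Sum = 6.91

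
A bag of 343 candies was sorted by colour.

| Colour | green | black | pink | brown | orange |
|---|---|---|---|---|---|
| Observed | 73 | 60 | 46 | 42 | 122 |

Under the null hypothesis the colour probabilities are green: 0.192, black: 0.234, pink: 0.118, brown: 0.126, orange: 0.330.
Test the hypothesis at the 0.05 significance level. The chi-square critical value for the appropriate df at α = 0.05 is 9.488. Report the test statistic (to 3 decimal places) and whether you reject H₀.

Expected counts E_i = n·p_i: 343×0.192 = 65.856, 343×0.234 = 80.262, 343×0.118 = 40.474, 343×0.126 = 43.218, 343×0.330 = 113.19.
cat         O        E   (O−E)²/E
green      73   65.856     0.7750
black      60   80.262     5.1151
pink       46   40.474     0.7545
brown      42   43.218     0.0343
orange    122   113.19     0.6857
Sum = 7.365
df = 4. Since 7.365 < 9.488, we do not reject H₀.

7.365; do not reject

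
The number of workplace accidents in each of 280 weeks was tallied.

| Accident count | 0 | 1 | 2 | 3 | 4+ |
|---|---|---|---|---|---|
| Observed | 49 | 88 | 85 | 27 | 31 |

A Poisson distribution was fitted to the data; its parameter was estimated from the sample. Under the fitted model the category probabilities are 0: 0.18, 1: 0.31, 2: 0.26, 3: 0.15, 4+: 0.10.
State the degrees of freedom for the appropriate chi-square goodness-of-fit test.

3

There are k = 5 categories and 1 parameter estimated from the data, so df = 5 − 1 − 1 = 3.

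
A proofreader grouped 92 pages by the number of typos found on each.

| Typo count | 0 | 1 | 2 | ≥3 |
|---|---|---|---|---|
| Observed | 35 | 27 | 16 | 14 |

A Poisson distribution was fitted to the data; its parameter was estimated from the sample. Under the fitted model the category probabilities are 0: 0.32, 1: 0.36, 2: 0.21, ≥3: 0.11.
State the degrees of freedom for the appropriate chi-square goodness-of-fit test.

2

There are k = 4 categories and 1 parameter estimated from the data, so df = 4 − 1 − 1 = 2.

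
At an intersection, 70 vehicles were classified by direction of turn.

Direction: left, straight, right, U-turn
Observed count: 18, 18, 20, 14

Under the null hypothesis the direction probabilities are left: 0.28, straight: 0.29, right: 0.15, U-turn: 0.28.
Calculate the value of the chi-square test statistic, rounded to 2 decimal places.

10.59

Expected counts E_i = n·p_i: 70×0.28 = 19.6, 70×0.29 = 20.3, 70×0.15 = 10.5, 70×0.28 = 19.6.
left: (18 − 19.6)²/19.6 = 2.56/19.6 = 0.131
straight: (18 − 20.3)²/20.3 = 5.29/20.3 = 0.261
right: (20 − 10.5)²/10.5 = 90.25/10.5 = 8.595
U-turn: (14 − 19.6)²/19.6 = 31.36/19.6 = 1.600
Sum = 10.59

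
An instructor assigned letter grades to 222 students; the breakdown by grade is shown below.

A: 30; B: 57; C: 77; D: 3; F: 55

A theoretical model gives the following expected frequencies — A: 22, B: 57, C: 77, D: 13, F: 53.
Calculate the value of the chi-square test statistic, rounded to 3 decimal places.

cat         O        E   (O−E)²/E
A          30       22     2.9091
B          57       57     0.0000
C          77       77     0.0000
D           3       13     7.6923
F          55       53     0.0755
Sum = 10.677

10.677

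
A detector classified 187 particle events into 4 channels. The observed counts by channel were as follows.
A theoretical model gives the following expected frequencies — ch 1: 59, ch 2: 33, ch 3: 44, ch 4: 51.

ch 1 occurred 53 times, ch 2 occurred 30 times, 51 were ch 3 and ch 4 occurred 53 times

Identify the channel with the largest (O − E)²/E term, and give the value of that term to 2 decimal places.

χ² = (53−59)²/59 + (30−33)²/33 + (51−44)²/44 + (53−51)²/51
   = 0.610 + 0.273 + 1.114 + 0.078
The largest term is for ch 3: 1.11.

ch 3, 1.11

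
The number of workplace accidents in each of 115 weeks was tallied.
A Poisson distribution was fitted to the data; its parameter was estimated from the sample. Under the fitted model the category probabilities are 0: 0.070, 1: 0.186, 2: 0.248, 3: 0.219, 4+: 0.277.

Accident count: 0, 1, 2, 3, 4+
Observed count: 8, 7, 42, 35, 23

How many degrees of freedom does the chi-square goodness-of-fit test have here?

3

There are k = 5 categories and 1 parameter estimated from the data, so df = 5 − 1 − 1 = 3.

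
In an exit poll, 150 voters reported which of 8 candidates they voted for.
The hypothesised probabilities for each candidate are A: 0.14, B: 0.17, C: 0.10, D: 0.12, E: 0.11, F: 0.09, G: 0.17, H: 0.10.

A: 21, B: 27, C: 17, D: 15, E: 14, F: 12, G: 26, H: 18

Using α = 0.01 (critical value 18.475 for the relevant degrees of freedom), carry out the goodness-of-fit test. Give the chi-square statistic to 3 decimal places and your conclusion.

2.010; do not reject

Expected counts E_i = n·p_i: 150×0.14 = 21, 150×0.17 = 25.5, 150×0.10 = 15, 150×0.12 = 18, 150×0.11 = 16.5, 150×0.09 = 13.5, 150×0.17 = 25.5, 150×0.10 = 15.
χ² = (21−21)²/21 + (27−25.5)²/25.5 + (17−15)²/15 + (15−18)²/18 + (14−16.5)²/16.5 + (12−13.5)²/13.5 + (26−25.5)²/25.5 + (18−15)²/15
   = 0.0000 + 0.0882 + 0.2667 + 0.5000 + 0.3788 + 0.1667 + 0.0098 + 0.6000
Sum = 2.010
df = 7. Since 2.010 < 18.475, we do not reject H₀.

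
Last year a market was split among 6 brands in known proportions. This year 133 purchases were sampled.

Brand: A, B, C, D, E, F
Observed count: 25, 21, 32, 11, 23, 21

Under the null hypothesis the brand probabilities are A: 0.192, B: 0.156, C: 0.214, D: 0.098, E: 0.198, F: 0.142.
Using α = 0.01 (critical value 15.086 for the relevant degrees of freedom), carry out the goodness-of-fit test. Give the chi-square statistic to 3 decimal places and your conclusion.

1.430; do not reject

Expected counts E_i = n·p_i: 133×0.192 = 25.536, 133×0.156 = 20.748, 133×0.214 = 28.462, 133×0.098 = 13.034, 133×0.198 = 26.334, 133×0.142 = 18.886.
χ² = (25−25.536)²/25.536 + (21−20.748)²/20.748 + (32−28.462)²/28.462 + (11−13.034)²/13.034 + (23−26.334)²/26.334 + (21−18.886)²/18.886
   = 0.0113 + 0.0031 + 0.4398 + 0.3174 + 0.4221 + 0.2366
Sum = 1.430
df = 5. Since 1.430 < 15.086, we do not reject H₀.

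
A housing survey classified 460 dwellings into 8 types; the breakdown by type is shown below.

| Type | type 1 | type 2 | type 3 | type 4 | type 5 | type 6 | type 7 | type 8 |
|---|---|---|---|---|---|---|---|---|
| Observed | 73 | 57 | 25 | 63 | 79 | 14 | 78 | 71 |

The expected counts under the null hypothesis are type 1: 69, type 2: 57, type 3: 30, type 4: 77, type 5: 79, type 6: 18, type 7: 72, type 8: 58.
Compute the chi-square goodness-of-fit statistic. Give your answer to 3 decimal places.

7.913

χ² = (73−69)²/69 + (57−57)²/57 + (25−30)²/30 + (63−77)²/77 + (79−79)²/79 + (14−18)²/18 + (78−72)²/72 + (71−58)²/58
   = 0.2319 + 0.0000 + 0.8333 + 2.5455 + 0.0000 + 0.8889 + 0.5000 + 2.9138
Sum = 7.913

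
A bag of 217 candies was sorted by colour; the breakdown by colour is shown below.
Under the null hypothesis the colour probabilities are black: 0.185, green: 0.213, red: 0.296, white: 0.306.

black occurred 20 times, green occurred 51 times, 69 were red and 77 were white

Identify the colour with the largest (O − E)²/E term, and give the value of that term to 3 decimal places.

black, 10.109

Expected counts E_i = n·p_i: 217×0.185 = 40.145, 217×0.213 = 46.221, 217×0.296 = 64.232, 217×0.306 = 66.402.
χ² = (20−40.145)²/40.145 + (51−46.221)²/46.221 + (69−64.232)²/64.232 + (77−66.402)²/66.402
   = 10.1089 + 0.4941 + 0.3539 + 1.6915
The largest term is for black: 10.109.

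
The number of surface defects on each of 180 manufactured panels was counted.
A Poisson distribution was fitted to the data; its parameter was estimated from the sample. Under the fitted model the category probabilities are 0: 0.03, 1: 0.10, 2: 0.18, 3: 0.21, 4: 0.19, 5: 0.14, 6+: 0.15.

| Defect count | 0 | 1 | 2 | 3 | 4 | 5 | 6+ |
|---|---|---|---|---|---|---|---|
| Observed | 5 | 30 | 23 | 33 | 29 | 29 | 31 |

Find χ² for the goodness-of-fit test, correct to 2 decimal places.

13.32

Expected counts E_i = n·p_i: 180×0.03 = 5.4, 180×0.10 = 18, 180×0.18 = 32.4, 180×0.21 = 37.8, 180×0.19 = 34.2, 180×0.14 = 25.2, 180×0.15 = 27.
χ² = (5−5.4)²/5.4 + (30−18)²/18 + (23−32.4)²/32.4 + (33−37.8)²/37.8 + (29−34.2)²/34.2 + (29−25.2)²/25.2 + (31−27)²/27
   = 0.030 + 8.000 + 2.727 + 0.610 + 0.791 + 0.573 + 0.593
Sum = 13.32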